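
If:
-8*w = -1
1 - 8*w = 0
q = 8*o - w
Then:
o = q/8 + 1/64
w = 1/8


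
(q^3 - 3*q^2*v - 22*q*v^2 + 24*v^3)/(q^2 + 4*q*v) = q - 7*v + 6*v^2/q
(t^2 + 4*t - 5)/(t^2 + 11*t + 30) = (t - 1)/(t + 6)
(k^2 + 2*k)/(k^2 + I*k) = (k + 2)/(k + I)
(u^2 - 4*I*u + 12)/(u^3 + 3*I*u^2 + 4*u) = (u^2 - 4*I*u + 12)/(u*(u^2 + 3*I*u + 4))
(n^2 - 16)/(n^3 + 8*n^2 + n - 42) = (n^2 - 16)/(n^3 + 8*n^2 + n - 42)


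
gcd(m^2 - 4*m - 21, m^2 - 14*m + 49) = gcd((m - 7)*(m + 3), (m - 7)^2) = m - 7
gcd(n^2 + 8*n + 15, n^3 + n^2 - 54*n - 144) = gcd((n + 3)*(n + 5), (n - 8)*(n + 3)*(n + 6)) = n + 3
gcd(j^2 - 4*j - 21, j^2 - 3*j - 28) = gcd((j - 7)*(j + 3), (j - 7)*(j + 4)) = j - 7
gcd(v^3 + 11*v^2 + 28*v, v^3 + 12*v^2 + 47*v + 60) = v + 4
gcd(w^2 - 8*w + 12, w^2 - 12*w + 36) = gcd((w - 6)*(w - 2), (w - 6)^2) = w - 6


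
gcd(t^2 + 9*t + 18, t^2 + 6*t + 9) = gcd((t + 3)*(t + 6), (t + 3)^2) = t + 3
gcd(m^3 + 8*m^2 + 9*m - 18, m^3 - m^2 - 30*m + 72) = m + 6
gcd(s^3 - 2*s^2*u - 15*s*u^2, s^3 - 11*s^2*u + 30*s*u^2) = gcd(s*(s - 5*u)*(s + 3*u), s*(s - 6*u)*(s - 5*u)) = s^2 - 5*s*u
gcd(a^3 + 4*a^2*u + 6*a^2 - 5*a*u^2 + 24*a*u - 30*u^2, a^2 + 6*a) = a + 6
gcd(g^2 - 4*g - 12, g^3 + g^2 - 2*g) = g + 2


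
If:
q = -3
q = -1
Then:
No Solution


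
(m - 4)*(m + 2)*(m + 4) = m^3 + 2*m^2 - 16*m - 32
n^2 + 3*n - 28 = (n - 4)*(n + 7)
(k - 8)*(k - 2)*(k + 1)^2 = k^4 - 8*k^3 - 3*k^2 + 22*k + 16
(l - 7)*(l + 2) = l^2 - 5*l - 14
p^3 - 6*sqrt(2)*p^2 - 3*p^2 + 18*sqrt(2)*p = p*(p - 3)*(p - 6*sqrt(2))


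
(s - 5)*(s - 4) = s^2 - 9*s + 20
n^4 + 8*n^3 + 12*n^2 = n^2*(n + 2)*(n + 6)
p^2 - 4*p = p*(p - 4)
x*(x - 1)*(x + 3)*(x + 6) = x^4 + 8*x^3 + 9*x^2 - 18*x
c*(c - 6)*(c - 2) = c^3 - 8*c^2 + 12*c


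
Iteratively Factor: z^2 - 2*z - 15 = (z - 5)*(z + 3)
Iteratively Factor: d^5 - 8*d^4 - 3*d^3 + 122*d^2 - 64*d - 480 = (d + 3)*(d^4 - 11*d^3 + 30*d^2 + 32*d - 160) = (d + 2)*(d + 3)*(d^3 - 13*d^2 + 56*d - 80) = (d - 5)*(d + 2)*(d + 3)*(d^2 - 8*d + 16) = (d - 5)*(d - 4)*(d + 2)*(d + 3)*(d - 4)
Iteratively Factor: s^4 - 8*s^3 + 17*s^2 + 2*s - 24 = (s - 3)*(s^3 - 5*s^2 + 2*s + 8) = (s - 3)*(s - 2)*(s^2 - 3*s - 4) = (s - 4)*(s - 3)*(s - 2)*(s + 1)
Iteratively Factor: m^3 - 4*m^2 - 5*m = (m - 5)*(m^2 + m) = (m - 5)*(m + 1)*(m)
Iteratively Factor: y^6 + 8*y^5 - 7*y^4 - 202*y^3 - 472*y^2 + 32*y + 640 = (y + 2)*(y^5 + 6*y^4 - 19*y^3 - 164*y^2 - 144*y + 320) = (y - 5)*(y + 2)*(y^4 + 11*y^3 + 36*y^2 + 16*y - 64) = (y - 5)*(y + 2)*(y + 4)*(y^3 + 7*y^2 + 8*y - 16) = (y - 5)*(y + 2)*(y + 4)^2*(y^2 + 3*y - 4) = (y - 5)*(y + 2)*(y + 4)^3*(y - 1)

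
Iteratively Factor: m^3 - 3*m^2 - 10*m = (m)*(m^2 - 3*m - 10) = m*(m - 5)*(m + 2)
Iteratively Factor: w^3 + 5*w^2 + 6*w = (w + 3)*(w^2 + 2*w) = w*(w + 3)*(w + 2)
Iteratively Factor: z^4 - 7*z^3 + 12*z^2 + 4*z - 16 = (z - 2)*(z^3 - 5*z^2 + 2*z + 8) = (z - 4)*(z - 2)*(z^2 - z - 2) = (z - 4)*(z - 2)*(z + 1)*(z - 2)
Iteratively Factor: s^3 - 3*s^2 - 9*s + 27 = (s - 3)*(s^2 - 9) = (s - 3)*(s + 3)*(s - 3)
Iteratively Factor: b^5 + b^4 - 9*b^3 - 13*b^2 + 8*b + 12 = (b + 2)*(b^4 - b^3 - 7*b^2 + b + 6) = (b - 3)*(b + 2)*(b^3 + 2*b^2 - b - 2) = (b - 3)*(b + 2)^2*(b^2 - 1) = (b - 3)*(b + 1)*(b + 2)^2*(b - 1)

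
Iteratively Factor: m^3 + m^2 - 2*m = (m)*(m^2 + m - 2) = m*(m + 2)*(m - 1)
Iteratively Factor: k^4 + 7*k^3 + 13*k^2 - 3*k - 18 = (k + 2)*(k^3 + 5*k^2 + 3*k - 9) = (k + 2)*(k + 3)*(k^2 + 2*k - 3) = (k - 1)*(k + 2)*(k + 3)*(k + 3)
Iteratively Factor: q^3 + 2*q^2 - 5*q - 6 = (q + 1)*(q^2 + q - 6) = (q + 1)*(q + 3)*(q - 2)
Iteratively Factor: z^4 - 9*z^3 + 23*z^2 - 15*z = (z - 3)*(z^3 - 6*z^2 + 5*z) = z*(z - 3)*(z^2 - 6*z + 5) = z*(z - 5)*(z - 3)*(z - 1)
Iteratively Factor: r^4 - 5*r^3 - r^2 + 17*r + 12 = (r - 4)*(r^3 - r^2 - 5*r - 3) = (r - 4)*(r - 3)*(r^2 + 2*r + 1) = (r - 4)*(r - 3)*(r + 1)*(r + 1)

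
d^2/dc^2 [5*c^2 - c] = 10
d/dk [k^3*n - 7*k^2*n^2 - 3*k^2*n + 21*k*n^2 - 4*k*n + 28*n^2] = n*(3*k^2 - 14*k*n - 6*k + 21*n - 4)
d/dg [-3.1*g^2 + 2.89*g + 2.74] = 2.89 - 6.2*g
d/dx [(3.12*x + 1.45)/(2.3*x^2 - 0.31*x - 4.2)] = (7.176*x^2 - 0.9672*x - (3.12*x + 1.45)*(4.6*x - 0.31) - 13.104)/(-2.3*x^2 + 0.31*x + 4.2)^2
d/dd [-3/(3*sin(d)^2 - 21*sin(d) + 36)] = (2*sin(d) - 7)*cos(d)/(sin(d)^2 - 7*sin(d) + 12)^2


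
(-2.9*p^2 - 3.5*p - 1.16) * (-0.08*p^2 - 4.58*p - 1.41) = 0.232*p^4 + 13.562*p^3 + 20.2118*p^2 + 10.2478*p + 1.6356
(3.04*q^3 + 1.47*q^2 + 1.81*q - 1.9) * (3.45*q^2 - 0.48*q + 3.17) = 10.488*q^5 + 3.6123*q^4 + 15.1757*q^3 - 2.7639*q^2 + 6.6497*q - 6.023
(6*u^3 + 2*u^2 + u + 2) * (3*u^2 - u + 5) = 18*u^5 + 31*u^3 + 15*u^2 + 3*u + 10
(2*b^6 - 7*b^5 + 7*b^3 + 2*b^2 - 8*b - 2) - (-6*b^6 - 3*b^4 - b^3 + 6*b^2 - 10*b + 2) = 8*b^6 - 7*b^5 + 3*b^4 + 8*b^3 - 4*b^2 + 2*b - 4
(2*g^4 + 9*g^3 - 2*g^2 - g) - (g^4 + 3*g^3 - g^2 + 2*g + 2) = g^4 + 6*g^3 - g^2 - 3*g - 2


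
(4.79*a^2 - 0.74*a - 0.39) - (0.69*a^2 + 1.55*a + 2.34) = 4.1*a^2 - 2.29*a - 2.73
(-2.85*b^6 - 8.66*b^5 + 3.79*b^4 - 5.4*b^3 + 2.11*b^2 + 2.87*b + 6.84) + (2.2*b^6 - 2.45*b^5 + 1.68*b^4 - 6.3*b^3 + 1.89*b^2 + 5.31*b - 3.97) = -0.65*b^6 - 11.11*b^5 + 5.47*b^4 - 11.7*b^3 + 4.0*b^2 + 8.18*b + 2.87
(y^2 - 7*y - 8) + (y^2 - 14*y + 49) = 2*y^2 - 21*y + 41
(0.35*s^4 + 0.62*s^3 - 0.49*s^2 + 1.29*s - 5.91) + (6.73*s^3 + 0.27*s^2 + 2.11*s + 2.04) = 0.35*s^4 + 7.35*s^3 - 0.22*s^2 + 3.4*s - 3.87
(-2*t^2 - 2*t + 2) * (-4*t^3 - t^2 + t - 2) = 8*t^5 + 10*t^4 - 8*t^3 + 6*t - 4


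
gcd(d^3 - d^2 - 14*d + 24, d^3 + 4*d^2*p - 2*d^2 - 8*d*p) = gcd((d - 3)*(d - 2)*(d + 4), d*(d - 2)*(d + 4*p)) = d - 2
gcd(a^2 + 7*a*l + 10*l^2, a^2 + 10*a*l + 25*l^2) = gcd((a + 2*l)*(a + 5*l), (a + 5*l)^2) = a + 5*l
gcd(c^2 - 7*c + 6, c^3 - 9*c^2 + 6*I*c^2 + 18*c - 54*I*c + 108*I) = c - 6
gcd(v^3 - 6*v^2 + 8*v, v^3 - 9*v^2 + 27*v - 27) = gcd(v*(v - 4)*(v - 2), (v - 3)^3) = 1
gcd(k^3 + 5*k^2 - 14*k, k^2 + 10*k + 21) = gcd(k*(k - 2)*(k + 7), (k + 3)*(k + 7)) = k + 7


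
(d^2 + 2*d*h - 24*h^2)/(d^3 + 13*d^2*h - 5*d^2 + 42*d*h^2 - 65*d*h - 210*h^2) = (d - 4*h)/(d^2 + 7*d*h - 5*d - 35*h)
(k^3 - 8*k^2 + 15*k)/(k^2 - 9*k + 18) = k*(k - 5)/(k - 6)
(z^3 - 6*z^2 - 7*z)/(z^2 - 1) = z*(z - 7)/(z - 1)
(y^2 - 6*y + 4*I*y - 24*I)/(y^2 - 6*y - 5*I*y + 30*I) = (y + 4*I)/(y - 5*I)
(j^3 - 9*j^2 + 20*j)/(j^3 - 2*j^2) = (j^2 - 9*j + 20)/(j*(j - 2))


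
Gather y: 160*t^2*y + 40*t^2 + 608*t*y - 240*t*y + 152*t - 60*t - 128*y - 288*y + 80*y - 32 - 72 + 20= 40*t^2 + 92*t + y*(160*t^2 + 368*t - 336) - 84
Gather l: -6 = -6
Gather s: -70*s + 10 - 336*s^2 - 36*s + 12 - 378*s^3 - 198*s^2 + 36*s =-378*s^3 - 534*s^2 - 70*s + 22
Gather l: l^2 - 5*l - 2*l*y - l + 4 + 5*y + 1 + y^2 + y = l^2 + l*(-2*y - 6) + y^2 + 6*y + 5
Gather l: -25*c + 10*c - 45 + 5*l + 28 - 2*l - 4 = -15*c + 3*l - 21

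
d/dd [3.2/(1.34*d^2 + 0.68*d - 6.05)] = (-8.576*d - 2.176)/(1.34*d^2 + 0.68*d - 6.05)^2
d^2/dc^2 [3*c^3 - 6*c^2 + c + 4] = 18*c - 12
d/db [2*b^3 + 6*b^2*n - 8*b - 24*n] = 6*b^2 + 12*b*n - 8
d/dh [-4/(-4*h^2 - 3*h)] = 4*(-8*h - 3)/(h^2*(4*h + 3)^2)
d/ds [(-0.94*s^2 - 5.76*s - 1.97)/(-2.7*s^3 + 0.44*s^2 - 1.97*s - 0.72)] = (-2.538*s^4 - 31.104*s^3 - 11.5708*s^2 + 3.0872*s + 0.2663)/(7.29*s^6 - 2.376*s^5 + 10.8316*s^4 + 2.1544*s^3 + 3.2473*s^2 + 2.8368*s + 0.5184)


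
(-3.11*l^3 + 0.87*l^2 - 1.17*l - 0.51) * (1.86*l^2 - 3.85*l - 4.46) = -5.7846*l^5 + 13.5917*l^4 + 8.3449*l^3 - 0.3243*l^2 + 7.1817*l + 2.2746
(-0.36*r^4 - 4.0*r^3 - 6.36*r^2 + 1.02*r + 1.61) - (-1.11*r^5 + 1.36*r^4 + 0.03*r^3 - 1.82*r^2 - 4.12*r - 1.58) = 1.11*r^5 - 1.72*r^4 - 4.03*r^3 - 4.54*r^2 + 5.14*r + 3.19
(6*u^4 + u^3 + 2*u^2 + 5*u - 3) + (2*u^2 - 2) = 6*u^4 + u^3 + 4*u^2 + 5*u - 5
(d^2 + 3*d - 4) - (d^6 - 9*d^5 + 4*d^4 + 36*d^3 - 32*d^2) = -d^6 + 9*d^5 - 4*d^4 - 36*d^3 + 33*d^2 + 3*d - 4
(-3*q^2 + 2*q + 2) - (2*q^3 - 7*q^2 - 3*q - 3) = -2*q^3 + 4*q^2 + 5*q + 5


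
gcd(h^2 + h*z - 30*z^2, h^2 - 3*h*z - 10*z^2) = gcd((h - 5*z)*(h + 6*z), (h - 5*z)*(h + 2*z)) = -h + 5*z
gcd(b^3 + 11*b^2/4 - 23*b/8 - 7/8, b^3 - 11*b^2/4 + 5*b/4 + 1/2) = b^2 - 3*b/4 - 1/4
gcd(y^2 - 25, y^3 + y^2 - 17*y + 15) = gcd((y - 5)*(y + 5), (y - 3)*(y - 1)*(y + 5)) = y + 5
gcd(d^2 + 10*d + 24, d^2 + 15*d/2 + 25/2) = 1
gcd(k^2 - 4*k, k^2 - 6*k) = k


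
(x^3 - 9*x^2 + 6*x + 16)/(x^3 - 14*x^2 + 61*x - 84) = (x^3 - 9*x^2 + 6*x + 16)/(x^3 - 14*x^2 + 61*x - 84)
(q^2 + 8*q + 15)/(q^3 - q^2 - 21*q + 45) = (q + 3)/(q^2 - 6*q + 9)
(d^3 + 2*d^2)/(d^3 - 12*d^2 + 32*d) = d*(d + 2)/(d^2 - 12*d + 32)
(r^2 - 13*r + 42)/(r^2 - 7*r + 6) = (r - 7)/(r - 1)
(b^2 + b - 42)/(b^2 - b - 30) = (b + 7)/(b + 5)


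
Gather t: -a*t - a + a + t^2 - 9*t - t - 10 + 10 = t^2 + t*(-a - 10)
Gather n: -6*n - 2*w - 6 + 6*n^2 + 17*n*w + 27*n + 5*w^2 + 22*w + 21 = 6*n^2 + n*(17*w + 21) + 5*w^2 + 20*w + 15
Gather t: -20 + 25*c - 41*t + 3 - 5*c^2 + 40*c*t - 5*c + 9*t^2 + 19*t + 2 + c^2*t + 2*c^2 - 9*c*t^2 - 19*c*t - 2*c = -3*c^2 + 18*c + t^2*(9 - 9*c) + t*(c^2 + 21*c - 22) - 15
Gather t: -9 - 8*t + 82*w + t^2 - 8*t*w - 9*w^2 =t^2 + t*(-8*w - 8) - 9*w^2 + 82*w - 9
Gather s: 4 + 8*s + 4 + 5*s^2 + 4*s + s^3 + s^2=s^3 + 6*s^2 + 12*s + 8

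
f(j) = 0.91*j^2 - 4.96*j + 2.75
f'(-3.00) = -10.42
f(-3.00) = 25.82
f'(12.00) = 16.88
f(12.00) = 74.27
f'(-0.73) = -6.29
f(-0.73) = 6.86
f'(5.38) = 4.83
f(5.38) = 2.40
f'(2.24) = -0.88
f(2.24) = -3.79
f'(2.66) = -0.12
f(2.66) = -4.00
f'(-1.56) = -7.80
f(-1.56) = 12.70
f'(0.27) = -4.47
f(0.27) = 1.48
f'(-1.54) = -7.76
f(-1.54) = 12.55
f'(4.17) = 2.63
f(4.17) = -2.11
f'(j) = 1.82*j - 4.96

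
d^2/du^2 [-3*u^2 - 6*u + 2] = -6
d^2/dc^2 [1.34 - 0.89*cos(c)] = 0.89*cos(c)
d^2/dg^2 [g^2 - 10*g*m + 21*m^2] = 2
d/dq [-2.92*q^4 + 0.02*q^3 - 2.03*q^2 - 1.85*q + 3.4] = -11.68*q^3 + 0.06*q^2 - 4.06*q - 1.85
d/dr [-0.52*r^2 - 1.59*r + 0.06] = -1.04*r - 1.59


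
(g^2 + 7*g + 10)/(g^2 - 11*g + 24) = (g^2 + 7*g + 10)/(g^2 - 11*g + 24)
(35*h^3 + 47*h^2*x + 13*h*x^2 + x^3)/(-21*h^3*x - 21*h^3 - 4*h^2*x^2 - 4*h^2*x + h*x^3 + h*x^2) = (35*h^3 + 47*h^2*x + 13*h*x^2 + x^3)/(h*(-21*h^2*x - 21*h^2 - 4*h*x^2 - 4*h*x + x^3 + x^2))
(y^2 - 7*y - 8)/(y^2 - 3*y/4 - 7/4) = 4*(y - 8)/(4*y - 7)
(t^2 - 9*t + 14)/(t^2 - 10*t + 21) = (t - 2)/(t - 3)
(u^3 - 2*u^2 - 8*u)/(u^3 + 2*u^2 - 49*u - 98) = u*(u - 4)/(u^2 - 49)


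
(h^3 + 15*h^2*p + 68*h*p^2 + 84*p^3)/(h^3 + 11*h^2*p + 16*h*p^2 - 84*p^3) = (-h - 2*p)/(-h + 2*p)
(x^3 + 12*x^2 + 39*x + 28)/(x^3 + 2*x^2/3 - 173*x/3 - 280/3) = 3*(x^2 + 5*x + 4)/(3*x^2 - 19*x - 40)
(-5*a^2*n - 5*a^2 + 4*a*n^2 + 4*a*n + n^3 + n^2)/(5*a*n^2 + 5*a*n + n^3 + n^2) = (-a + n)/n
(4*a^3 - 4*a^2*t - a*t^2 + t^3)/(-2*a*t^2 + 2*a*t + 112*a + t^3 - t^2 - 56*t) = (-2*a^2 + a*t + t^2)/(t^2 - t - 56)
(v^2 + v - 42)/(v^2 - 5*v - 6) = (v + 7)/(v + 1)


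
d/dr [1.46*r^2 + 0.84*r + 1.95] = 2.92*r + 0.84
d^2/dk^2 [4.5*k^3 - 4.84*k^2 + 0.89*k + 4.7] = 27.0*k - 9.68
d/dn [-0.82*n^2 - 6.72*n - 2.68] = -1.64*n - 6.72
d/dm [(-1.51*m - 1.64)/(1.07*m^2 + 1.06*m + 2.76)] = (1.6157*m^2 + 3.5096*m - 2.4292)/(1.1449*m^4 + 2.2684*m^3 + 7.03*m^2 + 5.8512*m + 7.6176)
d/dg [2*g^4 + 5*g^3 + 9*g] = 8*g^3 + 15*g^2 + 9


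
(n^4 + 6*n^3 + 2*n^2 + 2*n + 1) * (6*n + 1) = 6*n^5 + 37*n^4 + 18*n^3 + 14*n^2 + 8*n + 1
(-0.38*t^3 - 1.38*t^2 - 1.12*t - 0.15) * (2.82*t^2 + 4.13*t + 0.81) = -1.0716*t^5 - 5.461*t^4 - 9.1656*t^3 - 6.1664*t^2 - 1.5267*t - 0.1215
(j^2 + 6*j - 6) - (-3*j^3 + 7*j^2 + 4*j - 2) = 3*j^3 - 6*j^2 + 2*j - 4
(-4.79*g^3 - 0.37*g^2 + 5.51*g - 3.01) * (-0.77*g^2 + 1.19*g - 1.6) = 3.6883*g^5 - 5.4152*g^4 + 2.981*g^3 + 9.4666*g^2 - 12.3979*g + 4.816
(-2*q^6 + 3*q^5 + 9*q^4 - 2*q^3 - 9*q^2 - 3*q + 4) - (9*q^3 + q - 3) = -2*q^6 + 3*q^5 + 9*q^4 - 11*q^3 - 9*q^2 - 4*q + 7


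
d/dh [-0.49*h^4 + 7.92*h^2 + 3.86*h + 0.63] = -1.96*h^3 + 15.84*h + 3.86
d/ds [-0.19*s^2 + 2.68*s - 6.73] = 2.68 - 0.38*s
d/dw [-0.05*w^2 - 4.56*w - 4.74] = -0.1*w - 4.56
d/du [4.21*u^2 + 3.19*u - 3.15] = 8.42*u + 3.19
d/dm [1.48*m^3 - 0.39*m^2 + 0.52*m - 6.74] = 4.44*m^2 - 0.78*m + 0.52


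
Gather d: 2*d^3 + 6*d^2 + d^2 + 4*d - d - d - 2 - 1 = 2*d^3 + 7*d^2 + 2*d - 3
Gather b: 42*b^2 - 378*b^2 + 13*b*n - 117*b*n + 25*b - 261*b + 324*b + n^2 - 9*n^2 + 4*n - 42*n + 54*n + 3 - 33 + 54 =-336*b^2 + b*(88 - 104*n) - 8*n^2 + 16*n + 24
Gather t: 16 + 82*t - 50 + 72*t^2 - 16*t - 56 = 72*t^2 + 66*t - 90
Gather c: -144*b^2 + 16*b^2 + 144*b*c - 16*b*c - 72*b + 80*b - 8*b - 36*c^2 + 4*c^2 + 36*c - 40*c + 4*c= -128*b^2 + 128*b*c - 32*c^2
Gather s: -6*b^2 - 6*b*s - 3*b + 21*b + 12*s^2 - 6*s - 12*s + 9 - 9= -6*b^2 + 18*b + 12*s^2 + s*(-6*b - 18)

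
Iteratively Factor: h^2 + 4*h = (h + 4)*(h)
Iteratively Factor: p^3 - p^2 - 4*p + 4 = (p + 2)*(p^2 - 3*p + 2) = (p - 2)*(p + 2)*(p - 1)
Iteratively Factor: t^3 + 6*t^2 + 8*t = (t)*(t^2 + 6*t + 8) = t*(t + 2)*(t + 4)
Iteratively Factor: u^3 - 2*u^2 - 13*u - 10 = (u + 2)*(u^2 - 4*u - 5) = (u + 1)*(u + 2)*(u - 5)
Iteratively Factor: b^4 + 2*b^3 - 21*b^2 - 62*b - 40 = (b - 5)*(b^3 + 7*b^2 + 14*b + 8) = (b - 5)*(b + 2)*(b^2 + 5*b + 4) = (b - 5)*(b + 2)*(b + 4)*(b + 1)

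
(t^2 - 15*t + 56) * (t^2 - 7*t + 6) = t^4 - 22*t^3 + 167*t^2 - 482*t + 336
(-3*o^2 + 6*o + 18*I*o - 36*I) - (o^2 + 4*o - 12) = -4*o^2 + 2*o + 18*I*o + 12 - 36*I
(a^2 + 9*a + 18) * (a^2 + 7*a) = a^4 + 16*a^3 + 81*a^2 + 126*a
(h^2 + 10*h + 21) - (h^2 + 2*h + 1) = 8*h + 20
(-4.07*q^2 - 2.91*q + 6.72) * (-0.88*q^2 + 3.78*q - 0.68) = 3.5816*q^4 - 12.8238*q^3 - 14.1458*q^2 + 27.3804*q - 4.5696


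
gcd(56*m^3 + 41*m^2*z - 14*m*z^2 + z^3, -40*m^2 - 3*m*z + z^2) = -8*m + z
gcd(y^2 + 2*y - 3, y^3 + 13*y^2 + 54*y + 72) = y + 3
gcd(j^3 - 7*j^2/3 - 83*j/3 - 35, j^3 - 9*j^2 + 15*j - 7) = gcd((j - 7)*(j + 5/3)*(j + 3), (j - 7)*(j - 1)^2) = j - 7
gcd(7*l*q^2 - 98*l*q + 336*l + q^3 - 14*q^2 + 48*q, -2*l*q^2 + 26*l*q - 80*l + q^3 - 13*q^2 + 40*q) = q - 8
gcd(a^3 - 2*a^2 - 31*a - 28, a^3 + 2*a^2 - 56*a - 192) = a + 4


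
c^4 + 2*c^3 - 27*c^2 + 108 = (c - 3)^2*(c + 2)*(c + 6)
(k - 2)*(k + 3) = k^2 + k - 6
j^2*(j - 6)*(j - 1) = j^4 - 7*j^3 + 6*j^2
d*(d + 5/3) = d^2 + 5*d/3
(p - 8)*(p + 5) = p^2 - 3*p - 40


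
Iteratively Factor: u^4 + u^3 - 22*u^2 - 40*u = (u)*(u^3 + u^2 - 22*u - 40) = u*(u + 2)*(u^2 - u - 20) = u*(u - 5)*(u + 2)*(u + 4)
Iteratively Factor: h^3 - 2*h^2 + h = (h - 1)*(h^2 - h) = h*(h - 1)*(h - 1)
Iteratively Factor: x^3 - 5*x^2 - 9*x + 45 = (x - 3)*(x^2 - 2*x - 15) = (x - 5)*(x - 3)*(x + 3)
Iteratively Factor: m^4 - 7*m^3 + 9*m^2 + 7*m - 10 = (m - 2)*(m^3 - 5*m^2 - m + 5) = (m - 2)*(m + 1)*(m^2 - 6*m + 5) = (m - 2)*(m - 1)*(m + 1)*(m - 5)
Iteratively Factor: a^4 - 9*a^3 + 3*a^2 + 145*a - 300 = (a - 5)*(a^3 - 4*a^2 - 17*a + 60) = (a - 5)*(a + 4)*(a^2 - 8*a + 15) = (a - 5)*(a - 3)*(a + 4)*(a - 5)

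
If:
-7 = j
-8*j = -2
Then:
No Solution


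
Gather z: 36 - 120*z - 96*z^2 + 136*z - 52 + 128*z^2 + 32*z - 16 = 32*z^2 + 48*z - 32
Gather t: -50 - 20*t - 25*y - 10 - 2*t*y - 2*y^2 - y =t*(-2*y - 20) - 2*y^2 - 26*y - 60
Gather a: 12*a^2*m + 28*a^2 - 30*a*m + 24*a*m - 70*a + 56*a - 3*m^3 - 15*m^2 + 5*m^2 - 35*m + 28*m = a^2*(12*m + 28) + a*(-6*m - 14) - 3*m^3 - 10*m^2 - 7*m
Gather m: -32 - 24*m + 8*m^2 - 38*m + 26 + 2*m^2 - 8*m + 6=10*m^2 - 70*m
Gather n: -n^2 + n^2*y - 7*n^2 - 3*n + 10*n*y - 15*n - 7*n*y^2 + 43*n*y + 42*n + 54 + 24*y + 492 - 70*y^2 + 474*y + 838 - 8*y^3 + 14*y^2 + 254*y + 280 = n^2*(y - 8) + n*(-7*y^2 + 53*y + 24) - 8*y^3 - 56*y^2 + 752*y + 1664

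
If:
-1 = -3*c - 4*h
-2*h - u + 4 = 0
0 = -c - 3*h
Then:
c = 3/5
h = -1/5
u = 22/5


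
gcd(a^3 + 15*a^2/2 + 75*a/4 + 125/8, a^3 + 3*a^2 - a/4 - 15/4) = a + 5/2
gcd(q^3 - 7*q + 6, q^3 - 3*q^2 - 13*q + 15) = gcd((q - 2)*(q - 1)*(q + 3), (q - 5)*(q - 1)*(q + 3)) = q^2 + 2*q - 3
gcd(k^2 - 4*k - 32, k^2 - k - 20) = k + 4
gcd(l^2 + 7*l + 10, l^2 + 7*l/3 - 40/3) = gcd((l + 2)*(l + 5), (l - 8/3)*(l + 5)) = l + 5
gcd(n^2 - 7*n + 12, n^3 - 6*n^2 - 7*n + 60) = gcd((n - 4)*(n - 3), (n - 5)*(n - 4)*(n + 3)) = n - 4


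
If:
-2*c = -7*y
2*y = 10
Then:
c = 35/2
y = 5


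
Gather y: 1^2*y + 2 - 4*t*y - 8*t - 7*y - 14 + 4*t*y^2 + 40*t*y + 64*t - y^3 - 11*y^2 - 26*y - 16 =56*t - y^3 + y^2*(4*t - 11) + y*(36*t - 32) - 28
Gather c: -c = -c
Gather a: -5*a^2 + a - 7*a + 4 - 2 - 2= -5*a^2 - 6*a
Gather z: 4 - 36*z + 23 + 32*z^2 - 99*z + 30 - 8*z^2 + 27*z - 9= 24*z^2 - 108*z + 48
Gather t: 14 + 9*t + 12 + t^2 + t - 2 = t^2 + 10*t + 24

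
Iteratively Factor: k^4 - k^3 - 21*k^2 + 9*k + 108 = (k + 3)*(k^3 - 4*k^2 - 9*k + 36) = (k - 4)*(k + 3)*(k^2 - 9) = (k - 4)*(k - 3)*(k + 3)*(k + 3)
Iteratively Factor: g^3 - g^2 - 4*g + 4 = (g + 2)*(g^2 - 3*g + 2) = (g - 2)*(g + 2)*(g - 1)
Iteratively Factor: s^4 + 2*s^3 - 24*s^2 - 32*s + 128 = (s - 4)*(s^3 + 6*s^2 - 32) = (s - 4)*(s + 4)*(s^2 + 2*s - 8) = (s - 4)*(s + 4)^2*(s - 2)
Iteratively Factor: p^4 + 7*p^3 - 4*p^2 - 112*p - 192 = (p + 3)*(p^3 + 4*p^2 - 16*p - 64) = (p + 3)*(p + 4)*(p^2 - 16) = (p + 3)*(p + 4)^2*(p - 4)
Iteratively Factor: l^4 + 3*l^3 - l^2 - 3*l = (l + 3)*(l^3 - l) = (l + 1)*(l + 3)*(l^2 - l) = l*(l + 1)*(l + 3)*(l - 1)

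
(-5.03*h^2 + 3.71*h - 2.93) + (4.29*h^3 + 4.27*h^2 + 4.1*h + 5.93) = 4.29*h^3 - 0.760000000000001*h^2 + 7.81*h + 3.0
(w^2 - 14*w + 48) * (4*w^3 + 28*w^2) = 4*w^5 - 28*w^4 - 200*w^3 + 1344*w^2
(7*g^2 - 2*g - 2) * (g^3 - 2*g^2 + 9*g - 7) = 7*g^5 - 16*g^4 + 65*g^3 - 63*g^2 - 4*g + 14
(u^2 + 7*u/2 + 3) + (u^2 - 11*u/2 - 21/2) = 2*u^2 - 2*u - 15/2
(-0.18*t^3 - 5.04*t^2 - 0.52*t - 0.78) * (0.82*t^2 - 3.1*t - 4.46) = -0.1476*t^5 - 3.5748*t^4 + 16.0004*t^3 + 23.4508*t^2 + 4.7372*t + 3.4788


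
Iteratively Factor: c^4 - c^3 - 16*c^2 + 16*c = (c)*(c^3 - c^2 - 16*c + 16) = c*(c - 4)*(c^2 + 3*c - 4) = c*(c - 4)*(c - 1)*(c + 4)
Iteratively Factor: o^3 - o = (o - 1)*(o^2 + o) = o*(o - 1)*(o + 1)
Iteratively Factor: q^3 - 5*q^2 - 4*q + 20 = (q - 5)*(q^2 - 4) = (q - 5)*(q - 2)*(q + 2)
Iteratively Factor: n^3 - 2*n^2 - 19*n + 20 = (n + 4)*(n^2 - 6*n + 5) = (n - 1)*(n + 4)*(n - 5)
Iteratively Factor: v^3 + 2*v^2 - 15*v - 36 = (v - 4)*(v^2 + 6*v + 9) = (v - 4)*(v + 3)*(v + 3)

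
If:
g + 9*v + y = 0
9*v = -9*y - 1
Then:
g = 8*y + 1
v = -y - 1/9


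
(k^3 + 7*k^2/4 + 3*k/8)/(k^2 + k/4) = k + 3/2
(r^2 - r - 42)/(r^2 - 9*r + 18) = (r^2 - r - 42)/(r^2 - 9*r + 18)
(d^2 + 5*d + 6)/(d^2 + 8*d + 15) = (d + 2)/(d + 5)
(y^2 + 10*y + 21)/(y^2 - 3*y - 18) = (y + 7)/(y - 6)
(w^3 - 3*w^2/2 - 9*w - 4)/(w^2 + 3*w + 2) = (w^2 - 7*w/2 - 2)/(w + 1)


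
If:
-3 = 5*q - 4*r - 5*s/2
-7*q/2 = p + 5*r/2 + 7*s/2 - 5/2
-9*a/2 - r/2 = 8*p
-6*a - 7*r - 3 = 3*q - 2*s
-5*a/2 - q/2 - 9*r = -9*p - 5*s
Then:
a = -93019/29564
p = 48973/29564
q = 6375/29564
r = 53603/29564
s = -18769/14782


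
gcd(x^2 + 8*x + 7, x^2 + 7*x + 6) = x + 1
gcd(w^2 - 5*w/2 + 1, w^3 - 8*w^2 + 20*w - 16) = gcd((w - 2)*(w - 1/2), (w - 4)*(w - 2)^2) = w - 2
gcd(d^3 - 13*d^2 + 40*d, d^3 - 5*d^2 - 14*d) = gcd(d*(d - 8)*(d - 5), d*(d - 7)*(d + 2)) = d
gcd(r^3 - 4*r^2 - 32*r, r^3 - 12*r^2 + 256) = r^2 - 4*r - 32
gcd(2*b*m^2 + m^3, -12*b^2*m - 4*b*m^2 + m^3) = 2*b*m + m^2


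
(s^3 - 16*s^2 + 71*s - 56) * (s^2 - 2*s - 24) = s^5 - 18*s^4 + 79*s^3 + 186*s^2 - 1592*s + 1344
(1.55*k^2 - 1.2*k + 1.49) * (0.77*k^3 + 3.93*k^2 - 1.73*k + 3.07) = 1.1935*k^5 + 5.1675*k^4 - 6.2502*k^3 + 12.6902*k^2 - 6.2617*k + 4.5743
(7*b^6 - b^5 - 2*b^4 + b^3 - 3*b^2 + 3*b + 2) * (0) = 0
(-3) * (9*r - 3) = 9 - 27*r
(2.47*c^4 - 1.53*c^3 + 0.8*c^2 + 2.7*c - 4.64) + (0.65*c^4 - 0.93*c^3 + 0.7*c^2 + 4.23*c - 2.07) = 3.12*c^4 - 2.46*c^3 + 1.5*c^2 + 6.93*c - 6.71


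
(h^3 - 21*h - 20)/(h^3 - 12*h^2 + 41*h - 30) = (h^2 + 5*h + 4)/(h^2 - 7*h + 6)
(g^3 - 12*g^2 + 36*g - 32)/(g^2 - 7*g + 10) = (g^2 - 10*g + 16)/(g - 5)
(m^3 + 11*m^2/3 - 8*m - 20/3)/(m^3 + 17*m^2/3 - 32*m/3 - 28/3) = (m + 5)/(m + 7)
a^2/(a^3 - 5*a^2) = 1/(a - 5)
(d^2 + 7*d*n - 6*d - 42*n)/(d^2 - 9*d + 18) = (d + 7*n)/(d - 3)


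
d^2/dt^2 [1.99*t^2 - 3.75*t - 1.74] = 3.98000000000000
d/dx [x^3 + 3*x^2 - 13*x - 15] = 3*x^2 + 6*x - 13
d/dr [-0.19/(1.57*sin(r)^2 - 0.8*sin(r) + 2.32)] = (0.5966*sin(r) - 0.152)*cos(r)/(1.57*sin(r)^2 - 0.8*sin(r) + 2.32)^2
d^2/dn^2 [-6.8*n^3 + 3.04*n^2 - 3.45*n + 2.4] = 6.08 - 40.8*n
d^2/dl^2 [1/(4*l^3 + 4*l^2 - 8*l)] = (-l*(3*l + 1)*(l^2 + l - 2) + (3*l^2 + 2*l - 2)^2)/(2*l^3*(l^2 + l - 2)^3)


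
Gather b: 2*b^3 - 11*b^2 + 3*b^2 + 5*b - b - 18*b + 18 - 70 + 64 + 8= 2*b^3 - 8*b^2 - 14*b + 20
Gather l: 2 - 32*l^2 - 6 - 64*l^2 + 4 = -96*l^2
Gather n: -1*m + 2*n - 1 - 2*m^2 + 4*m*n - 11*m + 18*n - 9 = -2*m^2 - 12*m + n*(4*m + 20) - 10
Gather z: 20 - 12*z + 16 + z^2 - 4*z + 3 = z^2 - 16*z + 39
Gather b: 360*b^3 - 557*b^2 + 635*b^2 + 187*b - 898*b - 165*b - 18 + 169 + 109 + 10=360*b^3 + 78*b^2 - 876*b + 270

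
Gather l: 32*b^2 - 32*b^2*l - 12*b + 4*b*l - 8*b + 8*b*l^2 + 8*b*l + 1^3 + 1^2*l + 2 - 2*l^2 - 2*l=32*b^2 - 20*b + l^2*(8*b - 2) + l*(-32*b^2 + 12*b - 1) + 3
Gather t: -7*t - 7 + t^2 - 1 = t^2 - 7*t - 8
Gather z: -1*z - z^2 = -z^2 - z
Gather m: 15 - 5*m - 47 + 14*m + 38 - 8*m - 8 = m - 2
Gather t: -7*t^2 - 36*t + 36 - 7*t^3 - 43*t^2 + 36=-7*t^3 - 50*t^2 - 36*t + 72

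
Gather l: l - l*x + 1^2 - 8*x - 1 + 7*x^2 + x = l*(1 - x) + 7*x^2 - 7*x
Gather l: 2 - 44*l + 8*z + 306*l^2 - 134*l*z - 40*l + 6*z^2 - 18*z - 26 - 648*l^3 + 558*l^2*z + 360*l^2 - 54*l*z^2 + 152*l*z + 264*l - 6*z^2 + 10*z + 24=-648*l^3 + l^2*(558*z + 666) + l*(-54*z^2 + 18*z + 180)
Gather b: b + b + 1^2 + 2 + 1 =2*b + 4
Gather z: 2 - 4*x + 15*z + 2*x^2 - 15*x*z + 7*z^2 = 2*x^2 - 4*x + 7*z^2 + z*(15 - 15*x) + 2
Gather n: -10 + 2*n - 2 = 2*n - 12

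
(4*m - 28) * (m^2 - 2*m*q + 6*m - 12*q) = 4*m^3 - 8*m^2*q - 4*m^2 + 8*m*q - 168*m + 336*q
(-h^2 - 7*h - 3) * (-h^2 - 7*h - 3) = h^4 + 14*h^3 + 55*h^2 + 42*h + 9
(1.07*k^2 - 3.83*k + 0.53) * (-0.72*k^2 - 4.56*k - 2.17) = -0.7704*k^4 - 2.1216*k^3 + 14.7613*k^2 + 5.8943*k - 1.1501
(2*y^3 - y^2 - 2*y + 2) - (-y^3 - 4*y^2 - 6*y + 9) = 3*y^3 + 3*y^2 + 4*y - 7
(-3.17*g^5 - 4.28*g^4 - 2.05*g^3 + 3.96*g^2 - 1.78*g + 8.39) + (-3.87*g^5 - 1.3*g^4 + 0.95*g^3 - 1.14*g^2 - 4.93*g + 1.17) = -7.04*g^5 - 5.58*g^4 - 1.1*g^3 + 2.82*g^2 - 6.71*g + 9.56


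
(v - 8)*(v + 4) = v^2 - 4*v - 32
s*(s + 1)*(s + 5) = s^3 + 6*s^2 + 5*s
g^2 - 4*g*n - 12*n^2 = (g - 6*n)*(g + 2*n)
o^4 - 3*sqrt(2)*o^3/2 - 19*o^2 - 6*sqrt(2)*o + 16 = (o - 4*sqrt(2))*(o - sqrt(2)/2)*(o + sqrt(2))*(o + 2*sqrt(2))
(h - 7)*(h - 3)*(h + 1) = h^3 - 9*h^2 + 11*h + 21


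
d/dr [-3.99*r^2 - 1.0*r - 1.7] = -7.98*r - 1.0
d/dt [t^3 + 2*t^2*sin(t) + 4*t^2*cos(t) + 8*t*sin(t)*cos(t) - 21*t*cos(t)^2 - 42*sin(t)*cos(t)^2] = -4*t^2*sin(t) + 2*t^2*cos(t) + 3*t^2 + 4*t*sin(t) + 21*t*sin(2*t) + 8*t*cos(t) + 8*t*cos(2*t) + 4*sin(2*t) - 21*cos(t)/2 - 21*cos(2*t)/2 - 63*cos(3*t)/2 - 21/2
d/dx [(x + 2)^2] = 2*x + 4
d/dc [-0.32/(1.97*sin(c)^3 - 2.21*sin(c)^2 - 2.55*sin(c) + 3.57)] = (1.8912*sin(c)^2 - 1.4144*sin(c) - 0.816)*cos(c)/(1.97*sin(c)^3 - 2.21*sin(c)^2 - 2.55*sin(c) + 3.57)^2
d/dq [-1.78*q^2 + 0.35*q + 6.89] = 0.35 - 3.56*q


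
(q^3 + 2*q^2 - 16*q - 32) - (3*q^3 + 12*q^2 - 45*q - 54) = -2*q^3 - 10*q^2 + 29*q + 22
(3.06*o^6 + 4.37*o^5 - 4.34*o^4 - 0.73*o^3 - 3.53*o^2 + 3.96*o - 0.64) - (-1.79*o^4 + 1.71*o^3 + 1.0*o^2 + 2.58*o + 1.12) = 3.06*o^6 + 4.37*o^5 - 2.55*o^4 - 2.44*o^3 - 4.53*o^2 + 1.38*o - 1.76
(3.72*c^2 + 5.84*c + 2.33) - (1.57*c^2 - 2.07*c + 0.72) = 2.15*c^2 + 7.91*c + 1.61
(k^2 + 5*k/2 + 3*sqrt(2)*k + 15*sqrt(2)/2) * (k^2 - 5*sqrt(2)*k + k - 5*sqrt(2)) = k^4 - 2*sqrt(2)*k^3 + 7*k^3/2 - 55*k^2/2 - 7*sqrt(2)*k^2 - 105*k - 5*sqrt(2)*k - 75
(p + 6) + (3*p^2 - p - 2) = 3*p^2 + 4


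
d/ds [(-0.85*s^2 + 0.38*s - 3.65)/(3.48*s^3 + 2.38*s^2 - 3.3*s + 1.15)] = (2.958*s^4 - 2.6448*s^3 + 40.0066*s^2 + 15.419*s - 11.608)/(12.1104*s^6 + 16.5648*s^5 - 17.3036*s^4 - 7.704*s^3 + 16.364*s^2 - 7.59*s + 1.3225)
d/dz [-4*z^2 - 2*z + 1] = -8*z - 2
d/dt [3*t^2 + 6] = 6*t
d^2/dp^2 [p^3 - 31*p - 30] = 6*p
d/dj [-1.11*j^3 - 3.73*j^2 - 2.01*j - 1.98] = -3.33*j^2 - 7.46*j - 2.01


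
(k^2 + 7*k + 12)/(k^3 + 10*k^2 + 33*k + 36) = 1/(k + 3)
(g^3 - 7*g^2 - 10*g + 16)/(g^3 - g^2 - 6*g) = (g^2 - 9*g + 8)/(g*(g - 3))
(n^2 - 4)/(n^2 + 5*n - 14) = (n + 2)/(n + 7)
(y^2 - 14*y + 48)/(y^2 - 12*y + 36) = (y - 8)/(y - 6)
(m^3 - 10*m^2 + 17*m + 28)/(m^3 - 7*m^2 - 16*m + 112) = (m + 1)/(m + 4)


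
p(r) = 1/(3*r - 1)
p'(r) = -3/(3*r - 1)^2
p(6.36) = 0.06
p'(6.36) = -0.01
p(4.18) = 0.09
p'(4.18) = -0.02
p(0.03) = -1.10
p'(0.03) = -3.62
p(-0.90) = -0.27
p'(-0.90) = -0.22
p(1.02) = 0.49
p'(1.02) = -0.71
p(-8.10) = -0.04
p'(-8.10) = -0.00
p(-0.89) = -0.27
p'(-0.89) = -0.22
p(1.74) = 0.24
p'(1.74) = -0.17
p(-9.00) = -0.04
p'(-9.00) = 0.00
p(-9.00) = -0.04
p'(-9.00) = 0.00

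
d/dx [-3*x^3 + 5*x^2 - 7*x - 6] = -9*x^2 + 10*x - 7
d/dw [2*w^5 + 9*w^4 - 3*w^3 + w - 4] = 10*w^4 + 36*w^3 - 9*w^2 + 1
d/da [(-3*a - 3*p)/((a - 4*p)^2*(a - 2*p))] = 3*(-(a - 4*p)*(a - 2*p) + (a - 4*p)*(a + p) + 2*(a - 2*p)*(a + p))/((a - 4*p)^3*(a - 2*p)^2)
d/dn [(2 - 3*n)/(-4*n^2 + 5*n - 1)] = (-12*n^2 + 16*n - 7)/(16*n^4 - 40*n^3 + 33*n^2 - 10*n + 1)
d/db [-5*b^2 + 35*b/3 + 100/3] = 35/3 - 10*b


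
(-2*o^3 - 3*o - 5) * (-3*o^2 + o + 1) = 6*o^5 - 2*o^4 + 7*o^3 + 12*o^2 - 8*o - 5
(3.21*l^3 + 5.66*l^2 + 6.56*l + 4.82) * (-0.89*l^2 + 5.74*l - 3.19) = -2.8569*l^5 + 13.388*l^4 + 16.4101*l^3 + 15.3092*l^2 + 6.7404*l - 15.3758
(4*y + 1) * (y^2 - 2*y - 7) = 4*y^3 - 7*y^2 - 30*y - 7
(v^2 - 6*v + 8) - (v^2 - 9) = 17 - 6*v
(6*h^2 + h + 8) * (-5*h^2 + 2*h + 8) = -30*h^4 + 7*h^3 + 10*h^2 + 24*h + 64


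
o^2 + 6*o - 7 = (o - 1)*(o + 7)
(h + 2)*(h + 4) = h^2 + 6*h + 8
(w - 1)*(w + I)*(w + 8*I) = w^3 - w^2 + 9*I*w^2 - 8*w - 9*I*w + 8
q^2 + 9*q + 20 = (q + 4)*(q + 5)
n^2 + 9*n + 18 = (n + 3)*(n + 6)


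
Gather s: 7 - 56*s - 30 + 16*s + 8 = -40*s - 15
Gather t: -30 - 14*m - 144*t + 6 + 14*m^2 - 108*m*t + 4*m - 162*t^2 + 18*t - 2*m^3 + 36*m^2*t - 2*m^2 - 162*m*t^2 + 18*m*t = -2*m^3 + 12*m^2 - 10*m + t^2*(-162*m - 162) + t*(36*m^2 - 90*m - 126) - 24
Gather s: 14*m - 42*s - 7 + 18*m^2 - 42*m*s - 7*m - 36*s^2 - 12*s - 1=18*m^2 + 7*m - 36*s^2 + s*(-42*m - 54) - 8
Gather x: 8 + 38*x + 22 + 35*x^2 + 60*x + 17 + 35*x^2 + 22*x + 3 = 70*x^2 + 120*x + 50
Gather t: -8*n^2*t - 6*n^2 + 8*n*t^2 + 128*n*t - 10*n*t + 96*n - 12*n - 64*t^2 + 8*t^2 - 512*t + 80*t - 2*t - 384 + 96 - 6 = -6*n^2 + 84*n + t^2*(8*n - 56) + t*(-8*n^2 + 118*n - 434) - 294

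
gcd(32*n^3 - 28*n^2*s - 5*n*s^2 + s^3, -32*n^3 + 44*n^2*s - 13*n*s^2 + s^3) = 8*n^2 - 9*n*s + s^2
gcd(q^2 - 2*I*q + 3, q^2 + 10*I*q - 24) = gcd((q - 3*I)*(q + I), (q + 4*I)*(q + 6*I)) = 1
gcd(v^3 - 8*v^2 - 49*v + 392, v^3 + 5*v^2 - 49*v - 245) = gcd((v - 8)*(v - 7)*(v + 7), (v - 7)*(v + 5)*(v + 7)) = v^2 - 49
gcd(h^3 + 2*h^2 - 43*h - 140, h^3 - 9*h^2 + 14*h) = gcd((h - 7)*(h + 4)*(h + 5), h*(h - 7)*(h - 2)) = h - 7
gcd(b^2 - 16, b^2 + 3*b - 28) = b - 4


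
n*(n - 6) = n^2 - 6*n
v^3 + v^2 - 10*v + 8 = (v - 2)*(v - 1)*(v + 4)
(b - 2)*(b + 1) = b^2 - b - 2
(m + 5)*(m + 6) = m^2 + 11*m + 30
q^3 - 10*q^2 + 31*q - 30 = (q - 5)*(q - 3)*(q - 2)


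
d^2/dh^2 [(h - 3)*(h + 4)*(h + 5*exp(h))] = 5*h^2*exp(h) + 25*h*exp(h) + 6*h - 40*exp(h) + 2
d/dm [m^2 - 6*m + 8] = 2*m - 6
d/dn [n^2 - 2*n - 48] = 2*n - 2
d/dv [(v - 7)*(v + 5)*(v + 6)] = 3*v^2 + 8*v - 47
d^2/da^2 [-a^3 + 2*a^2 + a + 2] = 4 - 6*a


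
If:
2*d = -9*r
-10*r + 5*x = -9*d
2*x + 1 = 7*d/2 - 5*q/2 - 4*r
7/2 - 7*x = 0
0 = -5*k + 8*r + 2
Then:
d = -45/202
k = 242/505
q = -1203/1010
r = 5/101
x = 1/2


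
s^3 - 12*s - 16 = (s - 4)*(s + 2)^2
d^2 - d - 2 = (d - 2)*(d + 1)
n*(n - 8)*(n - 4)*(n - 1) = n^4 - 13*n^3 + 44*n^2 - 32*n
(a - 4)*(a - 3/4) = a^2 - 19*a/4 + 3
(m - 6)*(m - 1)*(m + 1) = m^3 - 6*m^2 - m + 6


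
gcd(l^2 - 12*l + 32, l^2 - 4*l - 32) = l - 8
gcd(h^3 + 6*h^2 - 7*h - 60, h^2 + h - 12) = h^2 + h - 12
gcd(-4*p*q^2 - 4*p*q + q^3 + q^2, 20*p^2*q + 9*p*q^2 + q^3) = q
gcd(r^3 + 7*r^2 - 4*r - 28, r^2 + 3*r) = 1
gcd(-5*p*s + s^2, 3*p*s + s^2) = s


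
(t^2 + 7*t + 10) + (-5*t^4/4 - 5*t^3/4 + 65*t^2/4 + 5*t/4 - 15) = -5*t^4/4 - 5*t^3/4 + 69*t^2/4 + 33*t/4 - 5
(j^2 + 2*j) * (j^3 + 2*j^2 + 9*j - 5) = j^5 + 4*j^4 + 13*j^3 + 13*j^2 - 10*j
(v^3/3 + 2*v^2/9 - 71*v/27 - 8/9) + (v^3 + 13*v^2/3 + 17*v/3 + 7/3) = 4*v^3/3 + 41*v^2/9 + 82*v/27 + 13/9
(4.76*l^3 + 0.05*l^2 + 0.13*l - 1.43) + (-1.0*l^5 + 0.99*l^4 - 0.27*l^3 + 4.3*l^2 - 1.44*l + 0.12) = -1.0*l^5 + 0.99*l^4 + 4.49*l^3 + 4.35*l^2 - 1.31*l - 1.31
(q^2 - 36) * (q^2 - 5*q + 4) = q^4 - 5*q^3 - 32*q^2 + 180*q - 144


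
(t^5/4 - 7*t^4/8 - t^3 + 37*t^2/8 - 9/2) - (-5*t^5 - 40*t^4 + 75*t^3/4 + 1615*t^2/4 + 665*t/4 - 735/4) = 21*t^5/4 + 313*t^4/8 - 79*t^3/4 - 3193*t^2/8 - 665*t/4 + 717/4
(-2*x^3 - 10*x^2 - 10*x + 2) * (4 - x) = 2*x^4 + 2*x^3 - 30*x^2 - 42*x + 8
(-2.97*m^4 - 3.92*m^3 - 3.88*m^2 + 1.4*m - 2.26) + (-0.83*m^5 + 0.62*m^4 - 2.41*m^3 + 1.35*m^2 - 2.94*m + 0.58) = -0.83*m^5 - 2.35*m^4 - 6.33*m^3 - 2.53*m^2 - 1.54*m - 1.68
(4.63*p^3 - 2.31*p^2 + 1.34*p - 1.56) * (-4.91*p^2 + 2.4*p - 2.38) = -22.7333*p^5 + 22.4541*p^4 - 23.1428*p^3 + 16.3734*p^2 - 6.9332*p + 3.7128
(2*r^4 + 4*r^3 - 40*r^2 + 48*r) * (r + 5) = 2*r^5 + 14*r^4 - 20*r^3 - 152*r^2 + 240*r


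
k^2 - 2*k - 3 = (k - 3)*(k + 1)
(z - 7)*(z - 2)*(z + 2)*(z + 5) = z^4 - 2*z^3 - 39*z^2 + 8*z + 140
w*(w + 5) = w^2 + 5*w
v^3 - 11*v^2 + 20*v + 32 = (v - 8)*(v - 4)*(v + 1)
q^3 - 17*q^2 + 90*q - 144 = (q - 8)*(q - 6)*(q - 3)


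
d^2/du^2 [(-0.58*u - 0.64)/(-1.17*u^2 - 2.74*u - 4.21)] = ((0.58*u + 0.64)*(2.34*u + 2.74)*(4.68*u + 5.48) - (4.0716*u + 4.676)*(1.17*u^2 + 2.74*u + 4.21))/(1.17*u^2 + 2.74*u + 4.21)^3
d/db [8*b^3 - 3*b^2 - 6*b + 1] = 24*b^2 - 6*b - 6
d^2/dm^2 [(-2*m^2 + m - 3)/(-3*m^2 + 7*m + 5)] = 2*(33*m^3 + 171*m^2 - 234*m + 277)/(27*m^6 - 189*m^5 + 306*m^4 + 287*m^3 - 510*m^2 - 525*m - 125)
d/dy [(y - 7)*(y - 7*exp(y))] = y - (y - 7)*(7*exp(y) - 1) - 7*exp(y)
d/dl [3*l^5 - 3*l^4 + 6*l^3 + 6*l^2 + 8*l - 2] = 15*l^4 - 12*l^3 + 18*l^2 + 12*l + 8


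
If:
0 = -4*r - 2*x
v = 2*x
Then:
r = -x/2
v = 2*x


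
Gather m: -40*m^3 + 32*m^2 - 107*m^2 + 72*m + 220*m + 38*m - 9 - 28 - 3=-40*m^3 - 75*m^2 + 330*m - 40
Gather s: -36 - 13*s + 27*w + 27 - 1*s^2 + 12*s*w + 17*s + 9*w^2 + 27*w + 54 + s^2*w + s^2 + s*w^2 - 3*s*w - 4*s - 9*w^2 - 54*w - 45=s^2*w + s*(w^2 + 9*w)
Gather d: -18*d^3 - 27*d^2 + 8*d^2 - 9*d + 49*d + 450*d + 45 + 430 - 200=-18*d^3 - 19*d^2 + 490*d + 275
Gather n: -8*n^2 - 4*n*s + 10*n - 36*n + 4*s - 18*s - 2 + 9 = -8*n^2 + n*(-4*s - 26) - 14*s + 7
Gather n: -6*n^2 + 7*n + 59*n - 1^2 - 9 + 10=-6*n^2 + 66*n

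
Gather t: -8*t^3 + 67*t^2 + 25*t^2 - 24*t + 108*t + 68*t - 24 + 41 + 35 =-8*t^3 + 92*t^2 + 152*t + 52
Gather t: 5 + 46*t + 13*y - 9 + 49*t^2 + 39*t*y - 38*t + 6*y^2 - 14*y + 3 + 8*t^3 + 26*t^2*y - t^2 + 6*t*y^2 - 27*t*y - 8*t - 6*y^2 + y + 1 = 8*t^3 + t^2*(26*y + 48) + t*(6*y^2 + 12*y)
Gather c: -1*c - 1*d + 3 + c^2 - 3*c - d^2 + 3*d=c^2 - 4*c - d^2 + 2*d + 3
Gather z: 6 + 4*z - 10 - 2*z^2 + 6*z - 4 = -2*z^2 + 10*z - 8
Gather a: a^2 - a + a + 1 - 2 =a^2 - 1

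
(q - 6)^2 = q^2 - 12*q + 36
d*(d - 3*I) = d^2 - 3*I*d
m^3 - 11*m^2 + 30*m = m*(m - 6)*(m - 5)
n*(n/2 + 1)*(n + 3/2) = n^3/2 + 7*n^2/4 + 3*n/2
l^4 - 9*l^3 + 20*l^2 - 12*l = l*(l - 6)*(l - 2)*(l - 1)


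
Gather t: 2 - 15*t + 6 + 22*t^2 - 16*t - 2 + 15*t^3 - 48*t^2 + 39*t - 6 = 15*t^3 - 26*t^2 + 8*t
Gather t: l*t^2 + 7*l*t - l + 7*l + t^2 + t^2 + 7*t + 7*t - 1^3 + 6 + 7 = 6*l + t^2*(l + 2) + t*(7*l + 14) + 12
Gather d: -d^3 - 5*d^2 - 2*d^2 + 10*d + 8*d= -d^3 - 7*d^2 + 18*d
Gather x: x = x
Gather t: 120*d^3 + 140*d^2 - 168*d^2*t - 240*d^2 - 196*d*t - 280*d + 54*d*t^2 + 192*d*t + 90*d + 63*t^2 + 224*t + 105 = 120*d^3 - 100*d^2 - 190*d + t^2*(54*d + 63) + t*(-168*d^2 - 4*d + 224) + 105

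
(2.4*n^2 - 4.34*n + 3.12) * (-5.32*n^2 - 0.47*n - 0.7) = -12.768*n^4 + 21.9608*n^3 - 16.2386*n^2 + 1.5716*n - 2.184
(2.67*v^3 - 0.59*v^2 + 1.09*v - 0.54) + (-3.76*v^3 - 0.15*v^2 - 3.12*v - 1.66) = -1.09*v^3 - 0.74*v^2 - 2.03*v - 2.2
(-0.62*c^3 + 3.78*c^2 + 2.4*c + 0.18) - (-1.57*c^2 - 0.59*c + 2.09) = -0.62*c^3 + 5.35*c^2 + 2.99*c - 1.91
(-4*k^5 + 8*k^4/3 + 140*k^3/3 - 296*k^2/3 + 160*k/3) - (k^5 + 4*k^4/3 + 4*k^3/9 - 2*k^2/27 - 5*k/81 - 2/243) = -5*k^5 + 4*k^4/3 + 416*k^3/9 - 2662*k^2/27 + 4325*k/81 + 2/243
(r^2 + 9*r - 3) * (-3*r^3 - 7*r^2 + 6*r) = -3*r^5 - 34*r^4 - 48*r^3 + 75*r^2 - 18*r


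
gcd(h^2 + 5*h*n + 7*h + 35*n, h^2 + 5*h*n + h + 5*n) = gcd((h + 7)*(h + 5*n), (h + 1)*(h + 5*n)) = h + 5*n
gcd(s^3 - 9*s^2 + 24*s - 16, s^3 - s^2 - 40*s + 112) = s^2 - 8*s + 16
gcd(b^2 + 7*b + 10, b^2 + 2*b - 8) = 1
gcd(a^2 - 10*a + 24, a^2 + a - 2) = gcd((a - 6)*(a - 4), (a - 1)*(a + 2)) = 1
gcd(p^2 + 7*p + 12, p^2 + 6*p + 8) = p + 4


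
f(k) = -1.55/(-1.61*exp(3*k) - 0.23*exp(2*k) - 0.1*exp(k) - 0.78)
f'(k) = -1.55*(4.83*exp(3*k) + 0.46*exp(2*k) + 0.1*exp(k))/(-1.61*exp(3*k) - 0.23*exp(2*k) - 0.1*exp(k) - 0.78)^2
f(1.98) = 0.00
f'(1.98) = -0.01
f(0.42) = 0.22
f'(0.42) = -0.55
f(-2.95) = 1.97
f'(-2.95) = -0.02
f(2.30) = 0.00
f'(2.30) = -0.00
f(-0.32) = 0.97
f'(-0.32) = -1.33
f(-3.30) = 1.98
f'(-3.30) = -0.01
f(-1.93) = 1.93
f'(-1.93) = -0.09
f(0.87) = 0.06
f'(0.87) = -0.18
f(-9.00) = 1.99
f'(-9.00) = 0.00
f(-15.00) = 1.99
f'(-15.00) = 0.00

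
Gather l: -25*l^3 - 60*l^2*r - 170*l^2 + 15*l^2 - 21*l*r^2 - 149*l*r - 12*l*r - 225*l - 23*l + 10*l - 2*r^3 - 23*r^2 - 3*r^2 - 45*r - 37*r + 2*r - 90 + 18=-25*l^3 + l^2*(-60*r - 155) + l*(-21*r^2 - 161*r - 238) - 2*r^3 - 26*r^2 - 80*r - 72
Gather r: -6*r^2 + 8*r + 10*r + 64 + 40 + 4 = -6*r^2 + 18*r + 108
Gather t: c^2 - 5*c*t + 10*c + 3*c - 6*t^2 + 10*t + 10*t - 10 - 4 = c^2 + 13*c - 6*t^2 + t*(20 - 5*c) - 14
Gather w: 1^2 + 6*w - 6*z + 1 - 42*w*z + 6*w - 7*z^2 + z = w*(12 - 42*z) - 7*z^2 - 5*z + 2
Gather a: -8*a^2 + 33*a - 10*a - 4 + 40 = -8*a^2 + 23*a + 36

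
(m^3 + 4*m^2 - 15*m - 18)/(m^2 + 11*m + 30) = (m^2 - 2*m - 3)/(m + 5)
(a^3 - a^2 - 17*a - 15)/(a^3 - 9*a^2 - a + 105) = (a + 1)/(a - 7)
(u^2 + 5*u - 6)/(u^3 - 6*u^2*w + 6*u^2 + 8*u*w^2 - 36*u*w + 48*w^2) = (u - 1)/(u^2 - 6*u*w + 8*w^2)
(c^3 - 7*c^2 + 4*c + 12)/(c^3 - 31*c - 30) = (c - 2)/(c + 5)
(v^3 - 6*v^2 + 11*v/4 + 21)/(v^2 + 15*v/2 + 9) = (v^2 - 15*v/2 + 14)/(v + 6)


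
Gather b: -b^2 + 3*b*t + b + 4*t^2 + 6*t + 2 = -b^2 + b*(3*t + 1) + 4*t^2 + 6*t + 2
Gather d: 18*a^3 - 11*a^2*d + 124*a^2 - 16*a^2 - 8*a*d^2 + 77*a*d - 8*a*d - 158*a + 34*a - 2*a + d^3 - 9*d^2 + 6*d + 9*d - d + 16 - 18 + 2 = 18*a^3 + 108*a^2 - 126*a + d^3 + d^2*(-8*a - 9) + d*(-11*a^2 + 69*a + 14)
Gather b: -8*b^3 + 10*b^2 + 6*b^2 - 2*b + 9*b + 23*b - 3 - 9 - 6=-8*b^3 + 16*b^2 + 30*b - 18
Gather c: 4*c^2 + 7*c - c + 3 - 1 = 4*c^2 + 6*c + 2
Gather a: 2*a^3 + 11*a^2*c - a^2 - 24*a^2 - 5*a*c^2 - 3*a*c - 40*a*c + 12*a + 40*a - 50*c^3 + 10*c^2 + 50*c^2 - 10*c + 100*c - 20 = 2*a^3 + a^2*(11*c - 25) + a*(-5*c^2 - 43*c + 52) - 50*c^3 + 60*c^2 + 90*c - 20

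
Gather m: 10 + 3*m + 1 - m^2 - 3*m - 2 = 9 - m^2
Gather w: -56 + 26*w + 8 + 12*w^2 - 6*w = 12*w^2 + 20*w - 48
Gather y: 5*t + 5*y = 5*t + 5*y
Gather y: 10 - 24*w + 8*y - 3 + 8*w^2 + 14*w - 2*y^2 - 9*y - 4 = 8*w^2 - 10*w - 2*y^2 - y + 3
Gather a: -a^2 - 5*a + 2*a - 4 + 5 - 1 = -a^2 - 3*a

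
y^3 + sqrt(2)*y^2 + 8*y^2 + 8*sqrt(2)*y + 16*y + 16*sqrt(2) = (y + 4)^2*(y + sqrt(2))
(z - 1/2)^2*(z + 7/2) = z^3 + 5*z^2/2 - 13*z/4 + 7/8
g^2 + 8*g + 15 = (g + 3)*(g + 5)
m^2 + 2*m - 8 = (m - 2)*(m + 4)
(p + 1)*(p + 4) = p^2 + 5*p + 4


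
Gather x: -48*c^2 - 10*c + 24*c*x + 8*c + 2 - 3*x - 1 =-48*c^2 - 2*c + x*(24*c - 3) + 1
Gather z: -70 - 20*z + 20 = -20*z - 50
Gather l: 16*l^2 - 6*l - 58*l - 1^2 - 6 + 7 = 16*l^2 - 64*l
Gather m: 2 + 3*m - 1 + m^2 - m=m^2 + 2*m + 1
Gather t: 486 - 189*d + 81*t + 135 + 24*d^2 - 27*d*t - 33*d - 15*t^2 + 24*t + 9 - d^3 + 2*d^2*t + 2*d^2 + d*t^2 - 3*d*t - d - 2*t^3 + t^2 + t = -d^3 + 26*d^2 - 223*d - 2*t^3 + t^2*(d - 14) + t*(2*d^2 - 30*d + 106) + 630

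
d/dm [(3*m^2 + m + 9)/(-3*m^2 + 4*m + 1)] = 5*(3*m^2 + 12*m - 7)/(9*m^4 - 24*m^3 + 10*m^2 + 8*m + 1)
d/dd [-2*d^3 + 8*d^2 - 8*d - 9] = -6*d^2 + 16*d - 8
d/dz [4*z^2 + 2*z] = 8*z + 2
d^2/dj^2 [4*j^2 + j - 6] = 8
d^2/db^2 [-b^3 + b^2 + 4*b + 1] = 2 - 6*b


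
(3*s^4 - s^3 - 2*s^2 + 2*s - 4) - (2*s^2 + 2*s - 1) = 3*s^4 - s^3 - 4*s^2 - 3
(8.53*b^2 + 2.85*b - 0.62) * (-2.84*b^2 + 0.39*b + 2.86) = -24.2252*b^4 - 4.7673*b^3 + 27.2681*b^2 + 7.9092*b - 1.7732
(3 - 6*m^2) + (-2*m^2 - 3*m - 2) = -8*m^2 - 3*m + 1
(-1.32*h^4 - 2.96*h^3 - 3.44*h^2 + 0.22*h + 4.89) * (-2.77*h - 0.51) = 3.6564*h^5 + 8.8724*h^4 + 11.0384*h^3 + 1.145*h^2 - 13.6575*h - 2.4939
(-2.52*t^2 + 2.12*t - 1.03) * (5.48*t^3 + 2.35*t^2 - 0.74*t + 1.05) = -13.8096*t^5 + 5.6956*t^4 + 1.2024*t^3 - 6.6353*t^2 + 2.9882*t - 1.0815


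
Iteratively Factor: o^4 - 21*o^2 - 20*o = (o + 4)*(o^3 - 4*o^2 - 5*o) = o*(o + 4)*(o^2 - 4*o - 5) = o*(o - 5)*(o + 4)*(o + 1)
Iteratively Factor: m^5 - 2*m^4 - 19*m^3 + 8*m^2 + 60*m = (m + 2)*(m^4 - 4*m^3 - 11*m^2 + 30*m) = (m - 5)*(m + 2)*(m^3 + m^2 - 6*m) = (m - 5)*(m + 2)*(m + 3)*(m^2 - 2*m) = m*(m - 5)*(m + 2)*(m + 3)*(m - 2)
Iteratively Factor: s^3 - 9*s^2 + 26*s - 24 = (s - 3)*(s^2 - 6*s + 8) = (s - 3)*(s - 2)*(s - 4)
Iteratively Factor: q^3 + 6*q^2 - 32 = (q + 4)*(q^2 + 2*q - 8) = (q - 2)*(q + 4)*(q + 4)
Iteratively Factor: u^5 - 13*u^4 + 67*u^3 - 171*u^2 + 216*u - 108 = (u - 3)*(u^4 - 10*u^3 + 37*u^2 - 60*u + 36) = (u - 3)*(u - 2)*(u^3 - 8*u^2 + 21*u - 18) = (u - 3)^2*(u - 2)*(u^2 - 5*u + 6) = (u - 3)^3*(u - 2)*(u - 2)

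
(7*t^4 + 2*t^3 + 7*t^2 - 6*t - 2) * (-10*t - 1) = -70*t^5 - 27*t^4 - 72*t^3 + 53*t^2 + 26*t + 2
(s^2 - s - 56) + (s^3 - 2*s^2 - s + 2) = s^3 - s^2 - 2*s - 54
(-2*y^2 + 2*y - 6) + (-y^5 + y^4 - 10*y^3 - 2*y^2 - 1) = -y^5 + y^4 - 10*y^3 - 4*y^2 + 2*y - 7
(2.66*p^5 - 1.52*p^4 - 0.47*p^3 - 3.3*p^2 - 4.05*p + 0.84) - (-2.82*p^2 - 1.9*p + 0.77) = 2.66*p^5 - 1.52*p^4 - 0.47*p^3 - 0.48*p^2 - 2.15*p + 0.07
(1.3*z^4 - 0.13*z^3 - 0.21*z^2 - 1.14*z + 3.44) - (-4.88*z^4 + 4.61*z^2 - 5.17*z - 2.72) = 6.18*z^4 - 0.13*z^3 - 4.82*z^2 + 4.03*z + 6.16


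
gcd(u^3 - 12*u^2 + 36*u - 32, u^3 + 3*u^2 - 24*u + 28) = u^2 - 4*u + 4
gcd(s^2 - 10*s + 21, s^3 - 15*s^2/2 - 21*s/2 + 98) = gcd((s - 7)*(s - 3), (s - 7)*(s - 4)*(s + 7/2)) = s - 7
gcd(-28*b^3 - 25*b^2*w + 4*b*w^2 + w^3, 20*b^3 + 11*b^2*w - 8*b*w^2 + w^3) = -4*b^2 - 3*b*w + w^2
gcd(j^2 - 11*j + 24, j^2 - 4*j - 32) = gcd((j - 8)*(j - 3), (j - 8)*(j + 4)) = j - 8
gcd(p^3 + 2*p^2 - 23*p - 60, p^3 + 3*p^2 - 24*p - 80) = p^2 - p - 20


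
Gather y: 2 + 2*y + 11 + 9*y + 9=11*y + 22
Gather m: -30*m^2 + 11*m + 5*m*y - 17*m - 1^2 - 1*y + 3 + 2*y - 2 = -30*m^2 + m*(5*y - 6) + y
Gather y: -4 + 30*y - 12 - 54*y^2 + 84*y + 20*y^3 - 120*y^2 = 20*y^3 - 174*y^2 + 114*y - 16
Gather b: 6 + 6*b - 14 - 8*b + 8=-2*b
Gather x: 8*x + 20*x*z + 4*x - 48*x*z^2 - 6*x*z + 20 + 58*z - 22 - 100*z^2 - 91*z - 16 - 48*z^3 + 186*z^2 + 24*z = x*(-48*z^2 + 14*z + 12) - 48*z^3 + 86*z^2 - 9*z - 18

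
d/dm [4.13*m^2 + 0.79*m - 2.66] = 8.26*m + 0.79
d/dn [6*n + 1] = 6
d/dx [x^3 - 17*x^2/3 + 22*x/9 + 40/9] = 3*x^2 - 34*x/3 + 22/9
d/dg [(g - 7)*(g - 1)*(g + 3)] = 3*g^2 - 10*g - 17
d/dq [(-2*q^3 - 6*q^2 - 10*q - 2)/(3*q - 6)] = 2*(-2*q^3 + 3*q^2 + 12*q + 11)/(3*(q^2 - 4*q + 4))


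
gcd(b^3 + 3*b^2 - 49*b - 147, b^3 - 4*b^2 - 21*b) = b^2 - 4*b - 21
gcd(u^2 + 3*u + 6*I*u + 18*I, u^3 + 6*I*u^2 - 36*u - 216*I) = u + 6*I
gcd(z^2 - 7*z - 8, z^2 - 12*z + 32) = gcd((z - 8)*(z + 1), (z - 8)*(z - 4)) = z - 8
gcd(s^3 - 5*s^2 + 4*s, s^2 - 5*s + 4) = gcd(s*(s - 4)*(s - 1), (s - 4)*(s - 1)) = s^2 - 5*s + 4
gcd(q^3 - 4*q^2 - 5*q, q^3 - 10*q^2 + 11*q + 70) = q - 5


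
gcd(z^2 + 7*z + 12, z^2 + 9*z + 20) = z + 4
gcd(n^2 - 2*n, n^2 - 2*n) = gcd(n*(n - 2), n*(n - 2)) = n^2 - 2*n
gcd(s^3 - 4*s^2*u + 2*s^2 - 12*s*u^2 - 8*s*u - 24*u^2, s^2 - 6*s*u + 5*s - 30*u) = s - 6*u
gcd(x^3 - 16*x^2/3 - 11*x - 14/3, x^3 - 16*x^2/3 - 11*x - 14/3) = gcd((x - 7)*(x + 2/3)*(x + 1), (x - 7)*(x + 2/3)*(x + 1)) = x^3 - 16*x^2/3 - 11*x - 14/3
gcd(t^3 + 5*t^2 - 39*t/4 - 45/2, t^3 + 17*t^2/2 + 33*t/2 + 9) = t^2 + 15*t/2 + 9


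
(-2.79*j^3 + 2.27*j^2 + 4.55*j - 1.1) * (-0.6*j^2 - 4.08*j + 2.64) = 1.674*j^5 + 10.0212*j^4 - 19.3572*j^3 - 11.9112*j^2 + 16.5*j - 2.904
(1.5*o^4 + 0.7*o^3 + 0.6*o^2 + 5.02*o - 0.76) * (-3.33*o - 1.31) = -4.995*o^5 - 4.296*o^4 - 2.915*o^3 - 17.5026*o^2 - 4.0454*o + 0.9956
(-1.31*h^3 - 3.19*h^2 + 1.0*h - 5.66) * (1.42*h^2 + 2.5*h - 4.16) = -1.8602*h^5 - 7.8048*h^4 - 1.1054*h^3 + 7.7332*h^2 - 18.31*h + 23.5456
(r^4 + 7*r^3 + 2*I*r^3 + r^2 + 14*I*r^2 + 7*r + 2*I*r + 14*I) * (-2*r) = -2*r^5 - 14*r^4 - 4*I*r^4 - 2*r^3 - 28*I*r^3 - 14*r^2 - 4*I*r^2 - 28*I*r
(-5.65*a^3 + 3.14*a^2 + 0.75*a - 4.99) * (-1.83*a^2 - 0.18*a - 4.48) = 10.3395*a^5 - 4.7292*a^4 + 23.3743*a^3 - 5.0705*a^2 - 2.4618*a + 22.3552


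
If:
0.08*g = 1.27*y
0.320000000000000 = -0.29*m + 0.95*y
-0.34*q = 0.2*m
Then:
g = 15.875*y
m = 3.27586206896552*y - 1.10344827586207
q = 0.649087221095335 - 1.92697768762677*y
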